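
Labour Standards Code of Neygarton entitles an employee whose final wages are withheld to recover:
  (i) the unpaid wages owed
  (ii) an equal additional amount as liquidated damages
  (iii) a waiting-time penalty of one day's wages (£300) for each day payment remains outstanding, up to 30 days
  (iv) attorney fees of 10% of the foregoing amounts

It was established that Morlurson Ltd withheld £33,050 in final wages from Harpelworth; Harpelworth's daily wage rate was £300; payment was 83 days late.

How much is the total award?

£82,610

Liquidated damages (equal amount): £33,050
Penalty days: min(83, 30) = 30
Waiting-time penalty: 30 × £300 = £9,000
Subtotal: £33,050 + £33,050 + £9,000 = £75,100
Attorney fees: 10% of £75,100 = £7,510
Total award: £75,100 + £7,510 = £82,610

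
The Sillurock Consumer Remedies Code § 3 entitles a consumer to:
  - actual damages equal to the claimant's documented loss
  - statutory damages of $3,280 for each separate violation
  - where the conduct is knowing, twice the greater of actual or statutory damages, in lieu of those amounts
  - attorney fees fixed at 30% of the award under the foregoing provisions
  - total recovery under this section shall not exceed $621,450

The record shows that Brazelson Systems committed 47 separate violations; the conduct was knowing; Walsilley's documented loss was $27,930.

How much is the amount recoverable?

Statutory damages: 47 × $3,280 = $154,160
Greater of actual damages ($27,930) or statutory damages ($154,160): $154,160
Doubled: 2 × $154,160 = $308,320
Attorney fees: 30% of $308,320 = $92,496
Total before cap: $308,320 + $92,496 = $400,816
Cap at $621,450: $400,816 is within the cap, no reduction.

$400,816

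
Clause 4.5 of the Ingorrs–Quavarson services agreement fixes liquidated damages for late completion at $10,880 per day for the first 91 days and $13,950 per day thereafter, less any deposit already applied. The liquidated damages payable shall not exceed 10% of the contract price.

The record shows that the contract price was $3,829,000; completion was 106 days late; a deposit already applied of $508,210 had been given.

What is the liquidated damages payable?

$382,900

First 91 days: 91 × $10,880 = $990,080
Remaining days: (106 − 91) × $13,950 = $209,250
Accrued per-day damages: $990,080 + $209,250 = $1,199,330
Less deposit already applied: $1,199,330 − $508,210 = $691,120
Cap: 10% of $3,829,000 = $382,900
Cap at $382,900: $691,120 exceeds the cap → $382,900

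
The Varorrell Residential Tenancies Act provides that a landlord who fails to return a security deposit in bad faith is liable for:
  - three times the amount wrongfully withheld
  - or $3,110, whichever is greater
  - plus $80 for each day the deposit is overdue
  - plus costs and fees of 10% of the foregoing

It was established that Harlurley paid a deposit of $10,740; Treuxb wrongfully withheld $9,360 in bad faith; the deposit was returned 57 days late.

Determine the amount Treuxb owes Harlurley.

Trebled: 3 × $9,360 = $28,080
Minimum $3,110: $28,080 meets the minimum, no increase.
Late-return penalty: 57 × $80 = $4,560
Damages plus late penalty: $28,080 + $4,560 = $32,640
Costs and fees: 10% of $32,640 = $3,264
Total recovery: $32,640 + $3,264 = $35,904

$35,904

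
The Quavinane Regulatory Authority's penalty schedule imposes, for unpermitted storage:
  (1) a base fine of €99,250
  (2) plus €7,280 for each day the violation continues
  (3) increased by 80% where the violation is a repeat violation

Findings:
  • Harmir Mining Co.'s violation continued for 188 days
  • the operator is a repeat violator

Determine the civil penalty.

€2,642,202

Per-day component: 188 × €7,280 = €1,368,640
Base plus per-day: €99,250 + €1,368,640 = €1,467,890
Enhancement: 80% of €1,467,890 = €1,174,312
Enhanced fine: €1,467,890 + €1,174,312 = €2,642,202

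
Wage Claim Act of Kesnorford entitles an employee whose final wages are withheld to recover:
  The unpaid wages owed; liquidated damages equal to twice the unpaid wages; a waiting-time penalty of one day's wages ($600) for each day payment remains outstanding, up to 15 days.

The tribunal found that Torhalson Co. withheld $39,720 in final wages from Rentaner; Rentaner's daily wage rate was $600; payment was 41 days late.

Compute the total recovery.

$128,160

Doubled: 2 × $39,720 = $79,440
Penalty days: min(41, 15) = 15
Waiting-time penalty: 15 × $600 = $9,000
Total award: $39,720 + $79,440 + $9,000 = $128,160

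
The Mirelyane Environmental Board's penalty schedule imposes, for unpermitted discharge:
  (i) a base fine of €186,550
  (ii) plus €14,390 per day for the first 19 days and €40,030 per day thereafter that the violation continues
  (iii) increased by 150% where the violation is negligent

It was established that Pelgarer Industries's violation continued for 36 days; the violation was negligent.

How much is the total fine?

€2,851,175

First 19 days: 19 × €14,390 = €273,410
Remaining days: (36 − 19) × €40,030 = €680,510
Per-day component: €273,410 + €680,510 = €953,920
Base plus per-day: €186,550 + €953,920 = €1,140,470
Enhancement: 150% of €1,140,470 = €1,710,705
Enhanced fine: €1,140,470 + €1,710,705 = €2,851,175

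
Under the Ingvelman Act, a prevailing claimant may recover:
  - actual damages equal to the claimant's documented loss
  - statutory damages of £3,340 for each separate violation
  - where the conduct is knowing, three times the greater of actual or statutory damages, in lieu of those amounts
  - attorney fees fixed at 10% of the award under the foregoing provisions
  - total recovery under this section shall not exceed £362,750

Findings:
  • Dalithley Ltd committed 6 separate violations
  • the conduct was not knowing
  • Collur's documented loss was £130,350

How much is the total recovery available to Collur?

Statutory damages: 6 × £3,340 = £20,040
Conduct not knowing: the in-lieu enhancement does not apply.
Actual plus statutory damages: £130,350 + £20,040 = £150,390
Attorney fees: 10% of £150,390 = £15,039
Total before cap: £150,390 + £15,039 = £165,429
Cap at £362,750: £165,429 is within the cap, no reduction.

£165,429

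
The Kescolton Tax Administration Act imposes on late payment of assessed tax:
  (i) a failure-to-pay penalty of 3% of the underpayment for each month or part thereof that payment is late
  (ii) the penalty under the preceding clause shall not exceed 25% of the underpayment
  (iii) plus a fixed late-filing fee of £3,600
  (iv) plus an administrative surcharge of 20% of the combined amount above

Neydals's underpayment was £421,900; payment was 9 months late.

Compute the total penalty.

£130,890

Accrued rate: 3% × 9 = 27%, capped at 25% → 25%
Failure-to-pay penalty: 25% of £421,900 = £105,475
Penalty before surcharge: £105,475 + £3,600 = £109,075
Administrative surcharge: 20% of £109,075 = £21,815
Total penalty: £109,075 + £21,815 = £130,890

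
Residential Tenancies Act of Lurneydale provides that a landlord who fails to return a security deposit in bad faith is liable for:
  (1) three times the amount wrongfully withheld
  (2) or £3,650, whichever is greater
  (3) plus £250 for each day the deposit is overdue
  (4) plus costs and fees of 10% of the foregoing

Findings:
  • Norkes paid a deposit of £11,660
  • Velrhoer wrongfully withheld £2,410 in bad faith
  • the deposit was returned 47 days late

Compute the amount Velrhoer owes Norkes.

Recovery: £20,878

Trebled: 3 × £2,410 = £7,230
Minimum £3,650: £7,230 meets the minimum, no increase.
Late-return penalty: 47 × £250 = £11,750
Damages plus late penalty: £7,230 + £11,750 = £18,980
Costs and fees: 10% of £18,980 = £1,898
Total recovery: £18,980 + £1,898 = £20,878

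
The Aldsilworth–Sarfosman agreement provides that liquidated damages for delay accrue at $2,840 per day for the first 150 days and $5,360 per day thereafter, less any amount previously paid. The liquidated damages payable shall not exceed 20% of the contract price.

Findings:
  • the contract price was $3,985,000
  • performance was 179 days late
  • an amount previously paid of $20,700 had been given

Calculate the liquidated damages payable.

$560,740

First 150 days: 150 × $2,840 = $426,000
Remaining days: (179 − 150) × $5,360 = $155,440
Accrued per-day damages: $426,000 + $155,440 = $581,440
Less amount previously paid: $581,440 − $20,700 = $560,740
Cap: 20% of $3,985,000 = $797,000
Cap at $797,000: $560,740 is within the cap, no reduction.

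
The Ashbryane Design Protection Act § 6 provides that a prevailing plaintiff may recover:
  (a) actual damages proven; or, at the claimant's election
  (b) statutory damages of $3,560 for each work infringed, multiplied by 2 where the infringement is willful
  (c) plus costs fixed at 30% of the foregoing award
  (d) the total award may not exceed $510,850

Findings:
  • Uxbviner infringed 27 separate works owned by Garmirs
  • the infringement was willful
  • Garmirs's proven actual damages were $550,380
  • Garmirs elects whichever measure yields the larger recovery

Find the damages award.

$510,850

Statutory damages: 27 × $3,560 = $96,120
Doubled: 2 × $96,120 = $192,240
Greater of actual damages ($550,380) or enhanced statutory damages ($192,240): $550,380
Costs: 30% of $550,380 = $165,114
Award plus costs: $550,380 + $165,114 = $715,494
Cap at $510,850: $715,494 exceeds the cap → $510,850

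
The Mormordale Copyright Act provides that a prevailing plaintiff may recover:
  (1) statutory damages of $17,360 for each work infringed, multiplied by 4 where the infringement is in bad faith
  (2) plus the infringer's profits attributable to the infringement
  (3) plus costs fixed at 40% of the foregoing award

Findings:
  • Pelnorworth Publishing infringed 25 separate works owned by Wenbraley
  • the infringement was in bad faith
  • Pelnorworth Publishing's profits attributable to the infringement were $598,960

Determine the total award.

$3,268,944

Statutory damages: 25 × $17,360 = $434,000
Multiplied by 4: 4 × $434,000 = $1,736,000
Combined award: $1,736,000 + $598,960 = $2,334,960
Costs: 40% of $2,334,960 = $933,984
Award plus costs: $2,334,960 + $933,984 = $3,268,944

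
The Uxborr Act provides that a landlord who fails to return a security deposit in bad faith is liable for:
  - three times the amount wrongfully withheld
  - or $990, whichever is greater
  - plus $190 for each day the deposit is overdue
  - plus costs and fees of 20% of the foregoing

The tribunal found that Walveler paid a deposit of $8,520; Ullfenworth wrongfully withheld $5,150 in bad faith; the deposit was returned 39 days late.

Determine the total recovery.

Trebled: 3 × $5,150 = $15,450
Minimum $990: $15,450 meets the minimum, no increase.
Late-return penalty: 39 × $190 = $7,410
Damages plus late penalty: $15,450 + $7,410 = $22,860
Costs and fees: 20% of $22,860 = $4,572
Total recovery: $22,860 + $4,572 = $27,432

Recovery: $27,432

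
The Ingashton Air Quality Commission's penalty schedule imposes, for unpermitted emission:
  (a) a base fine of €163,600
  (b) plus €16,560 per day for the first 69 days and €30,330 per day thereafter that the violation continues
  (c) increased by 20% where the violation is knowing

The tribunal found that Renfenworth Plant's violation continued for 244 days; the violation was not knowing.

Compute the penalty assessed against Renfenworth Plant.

€6,613,990

First 69 days: 69 × €16,560 = €1,142,640
Remaining days: (244 − 69) × €30,330 = €5,307,750
Per-day component: €1,142,640 + €5,307,750 = €6,450,390
Base plus per-day: €163,600 + €6,450,390 = €6,613,990
The violation was not knowing: no 20% increase.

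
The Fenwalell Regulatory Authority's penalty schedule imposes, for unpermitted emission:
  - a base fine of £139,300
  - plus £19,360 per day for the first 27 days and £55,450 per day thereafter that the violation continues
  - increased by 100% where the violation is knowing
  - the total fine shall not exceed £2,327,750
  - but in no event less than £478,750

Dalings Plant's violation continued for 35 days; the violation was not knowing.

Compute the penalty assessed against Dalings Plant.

First 27 days: 27 × £19,360 = £522,720
Remaining days: (35 − 27) × £55,450 = £443,600
Per-day component: £522,720 + £443,600 = £966,320
Base plus per-day: £139,300 + £966,320 = £1,105,620
The violation was not knowing: no 100% increase.
Cap at £2,327,750: £1,105,620 is within the cap, no reduction.
Minimum £478,750: £1,105,620 meets the minimum, no increase.

£1,105,620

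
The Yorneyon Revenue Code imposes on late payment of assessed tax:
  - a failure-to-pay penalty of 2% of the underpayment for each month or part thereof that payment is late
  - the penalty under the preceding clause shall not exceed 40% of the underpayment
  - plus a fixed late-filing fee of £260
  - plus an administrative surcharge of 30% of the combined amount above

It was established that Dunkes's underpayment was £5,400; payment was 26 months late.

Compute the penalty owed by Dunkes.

Accrued rate: 2% × 26 = 52%, capped at 40% → 40%
Failure-to-pay penalty: 40% of £5,400 = £2,160
Penalty before surcharge: £2,160 + £260 = £2,420
Administrative surcharge: 30% of £2,420 = £726
Total penalty: £2,420 + £726 = £3,146

Penalty: £3,146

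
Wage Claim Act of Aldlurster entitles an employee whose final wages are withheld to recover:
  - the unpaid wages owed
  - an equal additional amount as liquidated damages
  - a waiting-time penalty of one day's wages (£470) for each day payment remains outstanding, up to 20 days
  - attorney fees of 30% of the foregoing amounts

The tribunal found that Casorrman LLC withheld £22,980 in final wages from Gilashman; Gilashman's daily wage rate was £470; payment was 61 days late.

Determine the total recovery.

Liquidated damages (equal amount): £22,980
Penalty days: min(61, 20) = 20
Waiting-time penalty: 20 × £470 = £9,400
Subtotal: £22,980 + £22,980 + £9,400 = £55,360
Attorney fees: 30% of £55,360 = £16,608
Total award: £55,360 + £16,608 = £71,968

£71,968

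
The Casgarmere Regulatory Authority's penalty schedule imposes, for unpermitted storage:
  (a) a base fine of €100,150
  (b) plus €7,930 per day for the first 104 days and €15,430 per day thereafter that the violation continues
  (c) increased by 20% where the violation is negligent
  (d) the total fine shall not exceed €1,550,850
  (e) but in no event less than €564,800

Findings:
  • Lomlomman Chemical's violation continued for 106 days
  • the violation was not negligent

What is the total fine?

First 104 days: 104 × €7,930 = €824,720
Remaining days: (106 − 104) × €15,430 = €30,860
Per-day component: €824,720 + €30,860 = €855,580
Base plus per-day: €100,150 + €855,580 = €955,730
The violation was not negligent: no 20% increase.
Cap at €1,550,850: €955,730 is within the cap, no reduction.
Minimum €564,800: €955,730 meets the minimum, no increase.

€955,730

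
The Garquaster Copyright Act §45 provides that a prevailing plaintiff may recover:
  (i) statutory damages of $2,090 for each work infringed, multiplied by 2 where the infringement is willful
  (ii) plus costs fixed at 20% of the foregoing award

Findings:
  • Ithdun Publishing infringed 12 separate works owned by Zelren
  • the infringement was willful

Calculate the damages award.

$60,192

Statutory damages: 12 × $2,090 = $25,080
Doubled: 2 × $25,080 = $50,160
Costs: 20% of $50,160 = $10,032
Award plus costs: $50,160 + $10,032 = $60,192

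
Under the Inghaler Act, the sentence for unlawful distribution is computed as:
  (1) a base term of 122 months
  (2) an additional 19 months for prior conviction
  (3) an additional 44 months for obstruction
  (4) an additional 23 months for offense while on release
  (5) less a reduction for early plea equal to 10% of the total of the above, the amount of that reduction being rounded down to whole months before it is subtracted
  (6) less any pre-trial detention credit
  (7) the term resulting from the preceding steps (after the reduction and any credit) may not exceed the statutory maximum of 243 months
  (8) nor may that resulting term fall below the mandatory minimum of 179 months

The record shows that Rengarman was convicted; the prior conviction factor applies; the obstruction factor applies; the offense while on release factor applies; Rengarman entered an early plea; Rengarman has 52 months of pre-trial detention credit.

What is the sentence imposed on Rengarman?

179 months

Prior conviction enhancement: +19 months
Obstruction enhancement: +44 months
Offense while on release enhancement: +23 months
Adjusted term: 122 months + 19 months + 44 months + 23 months = 208 months
Early plea reduction: 10% of 208 months = 20 months (rounded down)
After reduction: 208 − 20 = 188 months
Less pre-trial detention credit: 188 months − 52 months = 136 months
Cap at 243 months: 136 months is within the cap, no reduction.
Minimum 179 months: 136 months is below the minimum → 179 months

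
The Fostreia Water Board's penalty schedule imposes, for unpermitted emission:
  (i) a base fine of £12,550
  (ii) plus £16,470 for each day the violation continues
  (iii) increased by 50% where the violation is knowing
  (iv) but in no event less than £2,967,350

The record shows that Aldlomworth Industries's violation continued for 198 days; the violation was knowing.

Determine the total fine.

£4,910,415

Per-day component: 198 × £16,470 = £3,261,060
Base plus per-day: £12,550 + £3,261,060 = £3,273,610
Enhancement: 50% of £3,273,610 = £1,636,805
Enhanced fine: £3,273,610 + £1,636,805 = £4,910,415
Minimum £2,967,350: £4,910,415 meets the minimum, no increase.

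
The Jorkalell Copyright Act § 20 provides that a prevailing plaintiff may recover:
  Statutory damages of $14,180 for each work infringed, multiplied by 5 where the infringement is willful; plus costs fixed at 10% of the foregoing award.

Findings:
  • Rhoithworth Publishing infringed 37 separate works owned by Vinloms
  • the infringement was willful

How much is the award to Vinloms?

Award: $2,885,630

Statutory damages: 37 × $14,180 = $524,660
Multiplied by 5: 5 × $524,660 = $2,623,300
Costs: 10% of $2,623,300 = $262,330
Award plus costs: $2,623,300 + $262,330 = $2,885,630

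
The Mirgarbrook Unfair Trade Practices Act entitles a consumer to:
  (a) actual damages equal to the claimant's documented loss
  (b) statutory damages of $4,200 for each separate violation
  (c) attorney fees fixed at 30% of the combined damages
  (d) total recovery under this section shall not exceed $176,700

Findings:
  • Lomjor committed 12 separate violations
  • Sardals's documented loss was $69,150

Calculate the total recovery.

$155,415

Statutory damages: 12 × $4,200 = $50,400
Combined damages: $69,150 + $50,400 = $119,550
Attorney fees: 30% of $119,550 = $35,865
Total before cap: $119,550 + $35,865 = $155,415
Cap at $176,700: $155,415 is within the cap, no reduction.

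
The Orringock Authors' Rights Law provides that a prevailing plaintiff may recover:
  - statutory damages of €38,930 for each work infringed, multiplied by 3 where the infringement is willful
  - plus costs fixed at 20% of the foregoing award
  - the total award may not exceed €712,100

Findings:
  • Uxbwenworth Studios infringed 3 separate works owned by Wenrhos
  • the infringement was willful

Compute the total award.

Statutory damages: 3 × €38,930 = €116,790
Trebled: 3 × €116,790 = €350,370
Costs: 20% of €350,370 = €70,074
Award plus costs: €350,370 + €70,074 = €420,444
Cap at €712,100: €420,444 is within the cap, no reduction.

€420,444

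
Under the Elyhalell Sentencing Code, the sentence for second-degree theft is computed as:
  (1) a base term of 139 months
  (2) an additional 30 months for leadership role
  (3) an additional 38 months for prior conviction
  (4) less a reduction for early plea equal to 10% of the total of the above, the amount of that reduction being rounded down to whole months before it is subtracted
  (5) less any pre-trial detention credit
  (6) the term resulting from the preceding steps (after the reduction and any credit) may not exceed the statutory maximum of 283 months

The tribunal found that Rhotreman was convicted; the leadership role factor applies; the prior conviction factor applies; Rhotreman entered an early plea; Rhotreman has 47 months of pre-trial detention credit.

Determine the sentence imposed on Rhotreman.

Sentence: 140 months

Leadership role enhancement: +30 months
Prior conviction enhancement: +38 months
Adjusted term: 139 months + 30 months + 38 months = 207 months
Early plea reduction: 10% of 207 months = 20 months (rounded down)
After reduction: 207 − 20 = 187 months
Less pre-trial detention credit: 187 months − 47 months = 140 months
Cap at 283 months: 140 months is within the cap, no reduction.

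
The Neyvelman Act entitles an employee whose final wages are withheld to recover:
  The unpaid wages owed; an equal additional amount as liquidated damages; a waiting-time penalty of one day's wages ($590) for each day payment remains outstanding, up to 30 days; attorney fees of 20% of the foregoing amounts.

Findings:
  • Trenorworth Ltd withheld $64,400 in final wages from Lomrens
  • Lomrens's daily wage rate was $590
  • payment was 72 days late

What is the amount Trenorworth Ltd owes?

Total award: $175,800

Liquidated damages (equal amount): $64,400
Penalty days: min(72, 30) = 30
Waiting-time penalty: 30 × $590 = $17,700
Subtotal: $64,400 + $64,400 + $17,700 = $146,500
Attorney fees: 20% of $146,500 = $29,300
Total award: $146,500 + $29,300 = $175,800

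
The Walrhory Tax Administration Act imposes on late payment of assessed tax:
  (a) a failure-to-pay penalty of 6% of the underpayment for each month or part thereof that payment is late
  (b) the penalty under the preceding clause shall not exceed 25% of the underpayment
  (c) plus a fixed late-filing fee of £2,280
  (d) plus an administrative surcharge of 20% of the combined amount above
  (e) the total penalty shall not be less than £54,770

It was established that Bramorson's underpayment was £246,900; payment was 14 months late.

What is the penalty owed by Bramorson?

Accrued rate: 6% × 14 = 84%, capped at 25% → 25%
Failure-to-pay penalty: 25% of £246,900 = £61,725
Penalty before surcharge: £61,725 + £2,280 = £64,005
Administrative surcharge: 20% of £64,005 = £12,801
Total penalty: £64,005 + £12,801 = £76,806
Minimum £54,770: £76,806 meets the minimum, no increase.

£76,806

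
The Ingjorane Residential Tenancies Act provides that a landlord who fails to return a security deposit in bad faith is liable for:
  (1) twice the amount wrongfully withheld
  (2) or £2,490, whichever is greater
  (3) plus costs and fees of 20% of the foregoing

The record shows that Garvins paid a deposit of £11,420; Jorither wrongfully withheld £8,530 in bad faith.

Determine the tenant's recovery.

£20,472

Doubled: 2 × £8,530 = £17,060
Minimum £2,490: £17,060 meets the minimum, no increase.
Costs and fees: 20% of £17,060 = £3,412
Total recovery: £17,060 + £3,412 = £20,472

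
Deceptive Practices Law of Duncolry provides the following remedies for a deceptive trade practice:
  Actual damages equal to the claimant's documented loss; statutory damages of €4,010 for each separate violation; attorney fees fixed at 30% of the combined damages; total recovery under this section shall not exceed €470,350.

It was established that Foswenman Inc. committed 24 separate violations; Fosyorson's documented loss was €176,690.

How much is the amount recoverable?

€354,809

Statutory damages: 24 × €4,010 = €96,240
Combined damages: €176,690 + €96,240 = €272,930
Attorney fees: 30% of €272,930 = €81,879
Total before cap: €272,930 + €81,879 = €354,809
Cap at €470,350: €354,809 is within the cap, no reduction.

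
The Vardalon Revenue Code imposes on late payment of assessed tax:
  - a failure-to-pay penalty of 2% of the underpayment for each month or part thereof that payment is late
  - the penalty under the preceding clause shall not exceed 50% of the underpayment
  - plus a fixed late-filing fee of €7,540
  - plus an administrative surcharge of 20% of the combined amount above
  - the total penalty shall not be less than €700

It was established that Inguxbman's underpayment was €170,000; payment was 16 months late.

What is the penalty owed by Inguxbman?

€74,328

Accrued rate: 2% × 16 = 32%, capped at 50% → 32%
Failure-to-pay penalty: 32% of €170,000 = €54,400
Penalty before surcharge: €54,400 + €7,540 = €61,940
Administrative surcharge: 20% of €61,940 = €12,388
Total penalty: €61,940 + €12,388 = €74,328
Minimum €700: €74,328 meets the minimum, no increase.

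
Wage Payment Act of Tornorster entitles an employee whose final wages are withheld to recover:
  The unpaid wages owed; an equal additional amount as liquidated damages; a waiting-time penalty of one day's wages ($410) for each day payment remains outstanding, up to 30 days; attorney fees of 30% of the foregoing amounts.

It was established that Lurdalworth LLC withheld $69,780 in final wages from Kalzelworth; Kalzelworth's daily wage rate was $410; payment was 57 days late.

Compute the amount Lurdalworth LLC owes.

Liquidated damages (equal amount): $69,780
Penalty days: min(57, 30) = 30
Waiting-time penalty: 30 × $410 = $12,300
Subtotal: $69,780 + $69,780 + $12,300 = $151,860
Attorney fees: 30% of $151,860 = $45,558
Total award: $151,860 + $45,558 = $197,418

Total award: $197,418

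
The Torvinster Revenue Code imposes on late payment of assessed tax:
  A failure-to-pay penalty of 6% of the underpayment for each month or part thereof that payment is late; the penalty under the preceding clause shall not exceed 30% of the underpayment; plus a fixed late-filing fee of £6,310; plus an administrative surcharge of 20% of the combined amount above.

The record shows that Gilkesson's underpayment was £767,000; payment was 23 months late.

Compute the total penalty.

£283,692

Accrued rate: 6% × 23 = 138%, capped at 30% → 30%
Failure-to-pay penalty: 30% of £767,000 = £230,100
Penalty before surcharge: £230,100 + £6,310 = £236,410
Administrative surcharge: 20% of £236,410 = £47,282
Total penalty: £236,410 + £47,282 = £283,692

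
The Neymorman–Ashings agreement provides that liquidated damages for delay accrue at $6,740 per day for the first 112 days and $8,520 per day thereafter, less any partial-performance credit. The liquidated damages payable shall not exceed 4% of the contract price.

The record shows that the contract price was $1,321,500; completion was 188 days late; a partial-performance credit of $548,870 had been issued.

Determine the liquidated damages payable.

$52,860

First 112 days: 112 × $6,740 = $754,880
Remaining days: (188 − 112) × $8,520 = $647,520
Accrued per-day damages: $754,880 + $647,520 = $1,402,400
Less partial-performance credit: $1,402,400 − $548,870 = $853,530
Cap: 4% of $1,321,500 = $52,860
Cap at $52,860: $853,530 exceeds the cap → $52,860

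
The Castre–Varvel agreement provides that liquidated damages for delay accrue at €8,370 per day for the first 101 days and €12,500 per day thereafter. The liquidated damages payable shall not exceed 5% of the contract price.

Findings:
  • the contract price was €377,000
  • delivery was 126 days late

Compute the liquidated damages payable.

€18,850

First 101 days: 101 × €8,370 = €845,370
Remaining days: (126 − 101) × €12,500 = €312,500
Accrued per-day damages: €845,370 + €312,500 = €1,157,870
Cap: 5% of €377,000 = €18,850
Cap at €18,850: €1,157,870 exceeds the cap → €18,850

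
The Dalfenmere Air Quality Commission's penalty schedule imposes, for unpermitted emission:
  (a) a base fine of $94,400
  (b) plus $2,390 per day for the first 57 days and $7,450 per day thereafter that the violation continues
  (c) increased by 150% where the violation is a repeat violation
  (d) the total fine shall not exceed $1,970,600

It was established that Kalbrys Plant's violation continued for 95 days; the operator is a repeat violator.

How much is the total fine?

Civil penalty: $1,284,325

First 57 days: 57 × $2,390 = $136,230
Remaining days: (95 − 57) × $7,450 = $283,100
Per-day component: $136,230 + $283,100 = $419,330
Base plus per-day: $94,400 + $419,330 = $513,730
Enhancement: 150% of $513,730 = $770,595
Enhanced fine: $513,730 + $770,595 = $1,284,325
Cap at $1,970,600: $1,284,325 is within the cap, no reduction.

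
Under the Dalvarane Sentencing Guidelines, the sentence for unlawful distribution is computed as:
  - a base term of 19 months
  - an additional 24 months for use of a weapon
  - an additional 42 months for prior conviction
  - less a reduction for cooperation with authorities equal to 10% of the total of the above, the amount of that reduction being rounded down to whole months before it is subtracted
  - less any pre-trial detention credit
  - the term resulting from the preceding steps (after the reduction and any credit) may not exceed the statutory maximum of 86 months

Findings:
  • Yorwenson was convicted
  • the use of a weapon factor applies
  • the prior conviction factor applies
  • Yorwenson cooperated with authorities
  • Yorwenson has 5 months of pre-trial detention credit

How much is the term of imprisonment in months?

Use of a weapon enhancement: +24 months
Prior conviction enhancement: +42 months
Adjusted term: 19 months + 24 months + 42 months = 85 months
Cooperation with authorities reduction: 10% of 85 months = 8 months (rounded down)
After reduction: 85 − 8 = 77 months
Less pre-trial detention credit: 77 months − 5 months = 72 months
Cap at 86 months: 72 months is within the cap, no reduction.

72 months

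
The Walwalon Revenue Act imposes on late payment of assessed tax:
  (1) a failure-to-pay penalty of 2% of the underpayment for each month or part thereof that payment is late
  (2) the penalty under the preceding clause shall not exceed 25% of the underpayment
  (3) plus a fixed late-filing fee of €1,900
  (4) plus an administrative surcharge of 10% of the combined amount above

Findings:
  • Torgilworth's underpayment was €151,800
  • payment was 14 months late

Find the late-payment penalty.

€43,835

Accrued rate: 2% × 14 = 28%, capped at 25% → 25%
Failure-to-pay penalty: 25% of €151,800 = €37,950
Penalty before surcharge: €37,950 + €1,900 = €39,850
Administrative surcharge: 10% of €39,850 = €3,985
Total penalty: €39,850 + €3,985 = €43,835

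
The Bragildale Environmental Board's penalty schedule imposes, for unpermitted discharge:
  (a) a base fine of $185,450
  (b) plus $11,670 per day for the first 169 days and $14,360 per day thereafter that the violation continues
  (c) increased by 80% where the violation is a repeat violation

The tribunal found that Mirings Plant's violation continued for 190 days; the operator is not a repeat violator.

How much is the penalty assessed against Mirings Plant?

First 169 days: 169 × $11,670 = $1,972,230
Remaining days: (190 − 169) × $14,360 = $301,560
Per-day component: $1,972,230 + $301,560 = $2,273,790
Base plus per-day: $185,450 + $2,273,790 = $2,459,240
The operator is not a repeat violator: no 80% increase.

$2,459,240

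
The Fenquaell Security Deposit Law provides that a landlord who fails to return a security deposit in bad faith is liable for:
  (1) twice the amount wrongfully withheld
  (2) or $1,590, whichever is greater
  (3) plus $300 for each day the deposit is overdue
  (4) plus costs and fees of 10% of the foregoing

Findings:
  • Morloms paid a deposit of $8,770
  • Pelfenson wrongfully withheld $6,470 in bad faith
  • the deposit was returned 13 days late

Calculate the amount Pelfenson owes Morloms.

Doubled: 2 × $6,470 = $12,940
Minimum $1,590: $12,940 meets the minimum, no increase.
Late-return penalty: 13 × $300 = $3,900
Damages plus late penalty: $12,940 + $3,900 = $16,840
Costs and fees: 10% of $16,840 = $1,684
Total recovery: $16,840 + $1,684 = $18,524

$18,524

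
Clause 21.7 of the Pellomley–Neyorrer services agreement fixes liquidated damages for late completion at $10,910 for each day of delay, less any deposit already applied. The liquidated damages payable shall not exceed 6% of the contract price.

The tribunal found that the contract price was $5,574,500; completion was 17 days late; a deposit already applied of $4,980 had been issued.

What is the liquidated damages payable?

$180,490

Per-day damages: 17 × $10,910 = $185,470
Less deposit already applied: $185,470 − $4,980 = $180,490
Cap: 6% of $5,574,500 = $334,470
Cap at $334,470: $180,490 is within the cap, no reduction.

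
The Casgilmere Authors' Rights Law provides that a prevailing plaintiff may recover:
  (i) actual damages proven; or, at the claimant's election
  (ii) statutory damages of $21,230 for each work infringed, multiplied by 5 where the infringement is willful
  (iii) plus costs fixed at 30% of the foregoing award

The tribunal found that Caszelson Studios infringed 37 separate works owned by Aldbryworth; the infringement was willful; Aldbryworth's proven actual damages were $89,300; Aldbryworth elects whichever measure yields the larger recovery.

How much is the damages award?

Statutory damages: 37 × $21,230 = $785,510
Multiplied by 5: 5 × $785,510 = $3,927,550
Greater of actual damages ($89,300) or enhanced statutory damages ($3,927,550): $3,927,550
Costs: 30% of $3,927,550 = $1,178,265
Award plus costs: $3,927,550 + $1,178,265 = $5,105,815

$5,105,815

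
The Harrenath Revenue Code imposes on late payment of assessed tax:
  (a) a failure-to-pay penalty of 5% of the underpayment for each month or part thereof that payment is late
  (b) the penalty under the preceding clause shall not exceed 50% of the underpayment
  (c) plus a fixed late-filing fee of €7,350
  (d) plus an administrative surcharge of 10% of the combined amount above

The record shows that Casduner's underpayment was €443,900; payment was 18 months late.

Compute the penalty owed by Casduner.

Accrued rate: 5% × 18 = 90%, capped at 50% → 50%
Failure-to-pay penalty: 50% of €443,900 = €221,950
Penalty before surcharge: €221,950 + €7,350 = €229,300
Administrative surcharge: 10% of €229,300 = €22,930
Total penalty: €229,300 + €22,930 = €252,230

€252,230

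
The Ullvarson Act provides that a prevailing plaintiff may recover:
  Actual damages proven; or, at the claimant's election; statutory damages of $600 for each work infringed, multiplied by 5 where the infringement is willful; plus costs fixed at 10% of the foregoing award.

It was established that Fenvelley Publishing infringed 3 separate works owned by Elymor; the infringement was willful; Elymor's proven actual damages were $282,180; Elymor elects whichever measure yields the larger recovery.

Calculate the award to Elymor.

Award: $310,398

Statutory damages: 3 × $600 = $1,800
Multiplied by 5: 5 × $1,800 = $9,000
Greater of actual damages ($282,180) or enhanced statutory damages ($9,000): $282,180
Costs: 10% of $282,180 = $28,218
Award plus costs: $282,180 + $28,218 = $310,398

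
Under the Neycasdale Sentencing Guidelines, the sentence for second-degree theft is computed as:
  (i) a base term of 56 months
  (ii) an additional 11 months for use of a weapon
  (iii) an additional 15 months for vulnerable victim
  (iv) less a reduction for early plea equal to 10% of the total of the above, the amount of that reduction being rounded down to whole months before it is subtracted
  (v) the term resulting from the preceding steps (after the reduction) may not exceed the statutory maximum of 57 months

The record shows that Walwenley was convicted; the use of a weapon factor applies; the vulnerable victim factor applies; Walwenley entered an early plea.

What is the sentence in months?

Use of a weapon enhancement: +11 months
Vulnerable victim enhancement: +15 months
Adjusted term: 56 months + 11 months + 15 months = 82 months
Early plea reduction: 10% of 82 months = 8 months (rounded down)
After reduction: 82 − 8 = 74 months
Cap at 57 months: 74 months exceeds the cap → 57 months

57 months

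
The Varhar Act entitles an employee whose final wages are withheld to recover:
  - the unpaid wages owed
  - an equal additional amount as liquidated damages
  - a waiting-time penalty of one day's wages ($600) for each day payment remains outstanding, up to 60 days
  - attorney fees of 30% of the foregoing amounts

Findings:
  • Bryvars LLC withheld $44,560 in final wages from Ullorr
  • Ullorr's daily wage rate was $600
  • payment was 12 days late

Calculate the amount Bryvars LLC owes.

$125,216

Liquidated damages (equal amount): $44,560
Penalty days: min(12, 60) = 12
Waiting-time penalty: 12 × $600 = $7,200
Subtotal: $44,560 + $44,560 + $7,200 = $96,320
Attorney fees: 30% of $96,320 = $28,896
Total award: $96,320 + $28,896 = $125,216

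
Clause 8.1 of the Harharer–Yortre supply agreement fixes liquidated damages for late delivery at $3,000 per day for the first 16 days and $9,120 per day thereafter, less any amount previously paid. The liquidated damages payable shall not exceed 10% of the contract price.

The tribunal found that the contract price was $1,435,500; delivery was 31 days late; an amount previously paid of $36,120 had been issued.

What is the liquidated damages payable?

First 16 days: 16 × $3,000 = $48,000
Remaining days: (31 − 16) × $9,120 = $136,800
Accrued per-day damages: $48,000 + $136,800 = $184,800
Less amount previously paid: $184,800 − $36,120 = $148,680
Cap: 10% of $1,435,500 = $143,550
Cap at $143,550: $148,680 exceeds the cap → $143,550

$143,550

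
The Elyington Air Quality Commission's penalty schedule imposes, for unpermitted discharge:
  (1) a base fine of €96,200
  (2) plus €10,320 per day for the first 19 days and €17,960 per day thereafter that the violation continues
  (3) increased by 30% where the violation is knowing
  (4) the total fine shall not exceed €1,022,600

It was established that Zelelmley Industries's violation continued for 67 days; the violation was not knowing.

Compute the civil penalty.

First 19 days: 19 × €10,320 = €196,080
Remaining days: (67 − 19) × €17,960 = €862,080
Per-day component: €196,080 + €862,080 = €1,058,160
Base plus per-day: €96,200 + €1,058,160 = €1,154,360
The violation was not knowing: no 30% increase.
Cap at €1,022,600: €1,154,360 exceeds the cap → €1,022,600

Civil penalty: €1,022,600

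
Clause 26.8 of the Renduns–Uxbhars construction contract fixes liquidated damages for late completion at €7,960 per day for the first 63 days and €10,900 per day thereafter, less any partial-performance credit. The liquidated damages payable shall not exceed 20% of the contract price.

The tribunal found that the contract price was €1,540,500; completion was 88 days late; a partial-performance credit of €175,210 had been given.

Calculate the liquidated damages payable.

€308,100

First 63 days: 63 × €7,960 = €501,480
Remaining days: (88 − 63) × €10,900 = €272,500
Accrued per-day damages: €501,480 + €272,500 = €773,980
Less partial-performance credit: €773,980 − €175,210 = €598,770
Cap: 20% of €1,540,500 = €308,100
Cap at €308,100: €598,770 exceeds the cap → €308,100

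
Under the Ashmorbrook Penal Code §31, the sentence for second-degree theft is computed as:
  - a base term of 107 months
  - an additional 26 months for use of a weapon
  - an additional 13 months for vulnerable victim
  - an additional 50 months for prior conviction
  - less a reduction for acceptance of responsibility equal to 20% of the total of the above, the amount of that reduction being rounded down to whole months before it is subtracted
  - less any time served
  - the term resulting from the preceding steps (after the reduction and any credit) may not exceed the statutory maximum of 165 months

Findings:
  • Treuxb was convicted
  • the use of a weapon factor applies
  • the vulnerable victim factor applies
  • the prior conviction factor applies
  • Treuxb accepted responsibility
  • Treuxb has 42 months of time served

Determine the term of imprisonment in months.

115 months

Use of a weapon enhancement: +26 months
Vulnerable victim enhancement: +13 months
Prior conviction enhancement: +50 months
Adjusted term: 107 months + 26 months + 13 months + 50 months = 196 months
Acceptance of responsibility reduction: 20% of 196 months = 39 months (rounded down)
After reduction: 196 − 39 = 157 months
Less time served: 157 months − 42 months = 115 months
Cap at 165 months: 115 months is within the cap, no reduction.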